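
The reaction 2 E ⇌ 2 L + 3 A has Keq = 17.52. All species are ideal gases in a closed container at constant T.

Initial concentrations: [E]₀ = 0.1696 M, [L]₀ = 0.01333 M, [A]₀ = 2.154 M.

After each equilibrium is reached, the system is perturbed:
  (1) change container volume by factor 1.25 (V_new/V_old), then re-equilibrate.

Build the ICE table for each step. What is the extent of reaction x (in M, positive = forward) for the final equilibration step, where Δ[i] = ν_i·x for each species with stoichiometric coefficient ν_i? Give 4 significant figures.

x = 0.005678 M

Q₀ = 0.06174 vs Keq = 17.52 ⇒ Q<K, forward
Step 1:
                   E          L          A
  Initial     0.1696    0.01333      2.154
  Change    -0.08691    0.08691     0.1304
  Equil      0.08269     0.1002      2.284
  solve Keq expr → x = 0.04346; check Q = 17.52
Then change container volume by factor 1.25 (V_new/V_old).
Step 2:
                   E          L          A
  Initial    0.06615    0.08019      1.827
  Change    -0.01136    0.01136    0.01703
  Equil      0.05479    0.09155      1.845
  solve Keq expr → x = 0.005678; check Q = 17.52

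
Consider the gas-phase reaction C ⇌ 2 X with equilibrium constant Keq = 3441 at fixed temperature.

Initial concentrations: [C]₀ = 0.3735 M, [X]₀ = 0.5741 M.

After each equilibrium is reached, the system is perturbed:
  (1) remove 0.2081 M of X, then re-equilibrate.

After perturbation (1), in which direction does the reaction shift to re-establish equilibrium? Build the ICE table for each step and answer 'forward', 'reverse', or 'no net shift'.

Q₀ = 0.8824 vs Keq = 3441 ⇒ Q<K, forward
Step 1:
                    C           X
  init         0.3735      0.5741
  Δ            -0.373       0.746
  eq       5.0643e-04        1.32
  solve Keq expr → x = 0.373; check Q = 3441
Then remove 0.2081 M of X.
Step 2:
                    C           X
  init     5.0643e-04       1.112
  Δ       -1.4689e-04  2.9379e-04
  eq       3.5954e-04       1.112
  solve Keq expr → x = 1.4689e-04; check Q = 3441

Direction: forward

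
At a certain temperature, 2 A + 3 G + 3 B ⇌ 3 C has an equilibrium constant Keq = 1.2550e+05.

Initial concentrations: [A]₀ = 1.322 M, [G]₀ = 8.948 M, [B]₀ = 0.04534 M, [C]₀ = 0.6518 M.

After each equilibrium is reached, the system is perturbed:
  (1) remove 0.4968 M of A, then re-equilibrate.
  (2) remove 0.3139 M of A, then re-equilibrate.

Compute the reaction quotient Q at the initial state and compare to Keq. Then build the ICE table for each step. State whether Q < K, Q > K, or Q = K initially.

Q₀ = 2.373 vs Keq = 1.2550e+05 ⇒ Q<K, forward
Step 1:
                    A           G           B           C
  Initial       1.322       8.948     0.04534      0.6518
  Change     -0.02935    -0.04402    -0.04402     0.04402
  Equil         1.293       8.904    0.001315      0.6958
  solve Keq expr → x = 0.01467; check Q = 1.2550e+05
Then remove 0.4968 M of A.
Step 2:
                    A           G           B           C
  Initial      0.7959       8.904    0.001315      0.6958
  Change   3.3349e-04  5.0024e-04  5.0024e-04 -5.0024e-04
  Equil        0.7962       8.904    0.001816      0.6953
  solve Keq expr → x = -1.6675e-04; check Q = 1.2550e+05
Then remove 0.3139 M of A.
Step 3:
                    A           G           B           C
  Initial      0.4823       8.904    0.001816      0.6953
  Change   4.7732e-04  7.1598e-04  7.1598e-04 -7.1598e-04
  Equil        0.4828       8.905    0.002532      0.6946
  solve Keq expr → x = -2.3866e-04; check Q = 1.2550e+05

Q₀ = 2.373; Q < K (proceeds forward)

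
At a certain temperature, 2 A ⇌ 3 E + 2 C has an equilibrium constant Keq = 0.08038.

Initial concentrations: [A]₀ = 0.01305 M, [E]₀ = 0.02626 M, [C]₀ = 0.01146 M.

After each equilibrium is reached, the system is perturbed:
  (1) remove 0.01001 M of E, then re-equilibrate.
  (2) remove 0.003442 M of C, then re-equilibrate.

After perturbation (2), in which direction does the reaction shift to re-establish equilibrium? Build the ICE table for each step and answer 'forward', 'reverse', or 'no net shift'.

Direction: forward

Q₀ = 1.3965e-05 vs Keq = 0.08038 ⇒ Q<K, forward
Step 1:
                   A          E          C
  init       0.01305    0.02626    0.01146
  Δ         -0.01226    0.01839    0.01226
  eq      7.8940e-04    0.04465    0.02372
  solve Keq expr → x = 0.00613; check Q = 0.08038
Then remove 0.01001 M of E.
Step 2:
                   A          E          C
  init    7.8940e-04    0.03464    0.02372
  Δ       -2.3622e-04 3.5433e-04 2.3622e-04
  eq      5.5318e-04      0.035    0.02396
  solve Keq expr → x = 1.1811e-04; check Q = 0.08038
Then remove 0.003442 M of C.
Step 3:
                   A          E          C
  init    5.5318e-04      0.035    0.02051
  Δ       -7.5429e-05 1.1314e-04 7.5429e-05
  eq      4.7775e-04    0.03511    0.02059
  solve Keq expr → x = 3.7715e-05; check Q = 0.08038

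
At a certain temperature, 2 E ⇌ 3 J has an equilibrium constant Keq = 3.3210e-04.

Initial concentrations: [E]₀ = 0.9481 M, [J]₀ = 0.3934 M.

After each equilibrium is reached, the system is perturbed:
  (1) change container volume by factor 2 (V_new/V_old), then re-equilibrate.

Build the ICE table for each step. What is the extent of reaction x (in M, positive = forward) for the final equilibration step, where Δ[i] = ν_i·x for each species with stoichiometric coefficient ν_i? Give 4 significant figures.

x = 0.003193 M

Q₀ = 0.06773 vs Keq = 3.3210e-04 ⇒ Q>K, reverse
Step 1:
                    E           J
  Initial      0.9481      0.3934
  Change       0.2113      -0.317
  Equil         1.159     0.07643
  solve Keq expr → x = -0.1057; check Q = 3.3210e-04
Then change container volume by factor 2 (V_new/V_old).
Step 2:
                    E           J
  Initial      0.5797     0.03821
  Change    -0.006386    0.009578
  Equil        0.5733     0.04779
  solve Keq expr → x = 0.003193; check Q = 3.3210e-04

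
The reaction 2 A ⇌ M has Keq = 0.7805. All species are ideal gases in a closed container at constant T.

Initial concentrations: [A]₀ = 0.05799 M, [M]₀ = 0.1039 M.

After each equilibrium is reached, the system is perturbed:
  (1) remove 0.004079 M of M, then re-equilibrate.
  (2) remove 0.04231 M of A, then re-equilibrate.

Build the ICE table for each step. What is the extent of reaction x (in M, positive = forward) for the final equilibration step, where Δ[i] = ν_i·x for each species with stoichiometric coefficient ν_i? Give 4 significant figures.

Q₀ = 30.9 vs Keq = 0.7805 ⇒ Q>K, reverse
Step 1:
                    A           M
  I           0.05799      0.1039
  C            0.1441    -0.07203
  E            0.2021     0.03187
  solve Keq expr → x = -0.07203; check Q = 0.7805
Then remove 0.004079 M of M.
Step 2:
                    A           M
  I            0.2021     0.02779
  C         -0.005027    0.002513
  E             0.197      0.0303
  solve Keq expr → x = 0.002513; check Q = 0.7805
Then remove 0.04231 M of A.
Step 3:
                    A           M
  I            0.1547      0.0303
  C           0.01541   -0.007707
  E            0.1701     0.02259
  solve Keq expr → x = -0.007707; check Q = 0.7805

x = -0.007707 M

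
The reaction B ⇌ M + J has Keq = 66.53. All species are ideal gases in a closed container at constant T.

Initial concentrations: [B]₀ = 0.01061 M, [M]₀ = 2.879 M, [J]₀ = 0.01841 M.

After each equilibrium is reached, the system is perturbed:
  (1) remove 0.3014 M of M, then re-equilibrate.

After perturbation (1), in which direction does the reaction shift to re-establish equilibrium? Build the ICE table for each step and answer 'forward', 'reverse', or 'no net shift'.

Q₀ = 4.996 vs Keq = 66.53 ⇒ Q<K, forward
Step 1:
                    B           M           J
  Initial     0.01061       2.879     0.01841
  Change    -0.009403    0.009403    0.009403
  Equil      0.001207       2.888     0.02781
  solve Keq expr → x = 0.009403; check Q = 66.53
Then remove 0.3014 M of M.
Step 2:
                    B           M           J
  Initial    0.001207       2.587     0.02781
  Change  -1.2123e-04  1.2123e-04  1.2123e-04
  Equil      0.001086       2.587     0.02793
  solve Keq expr → x = 1.2123e-04; check Q = 66.53

Direction: forward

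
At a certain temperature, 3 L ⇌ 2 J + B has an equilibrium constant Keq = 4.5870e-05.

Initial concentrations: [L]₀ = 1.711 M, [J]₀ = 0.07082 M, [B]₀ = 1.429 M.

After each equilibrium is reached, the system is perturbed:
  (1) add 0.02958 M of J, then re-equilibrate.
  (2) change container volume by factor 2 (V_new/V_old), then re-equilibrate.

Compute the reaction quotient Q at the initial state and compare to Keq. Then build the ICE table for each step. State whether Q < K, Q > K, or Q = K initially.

Q₀ = 0.001431; Q > K (proceeds reverse)

Q₀ = 0.001431 vs Keq = 4.5870e-05 ⇒ Q>K, reverse
Step 1:
                    L           J           B
  I             1.711     0.07082       1.429
  C           0.08556    -0.05704    -0.02852
  E             1.797     0.01378         1.4
  solve Keq expr → x = -0.02852; check Q = 4.5870e-05
Then add 0.02958 M of J.
Step 2:
                    L           J           B
  I             1.797     0.04336         1.4
  C            0.0435      -0.029     -0.0145
  E              1.84     0.01436       1.386
  solve Keq expr → x = -0.0145; check Q = 4.5870e-05
Then change container volume by factor 2 (V_new/V_old).
Step 3:
                    L           J           B
  I              0.92     0.00718       0.693
  C                 0           0           0
  E              0.92     0.00718       0.693
  solve Keq expr → x = 0; check Q = 4.5870e-05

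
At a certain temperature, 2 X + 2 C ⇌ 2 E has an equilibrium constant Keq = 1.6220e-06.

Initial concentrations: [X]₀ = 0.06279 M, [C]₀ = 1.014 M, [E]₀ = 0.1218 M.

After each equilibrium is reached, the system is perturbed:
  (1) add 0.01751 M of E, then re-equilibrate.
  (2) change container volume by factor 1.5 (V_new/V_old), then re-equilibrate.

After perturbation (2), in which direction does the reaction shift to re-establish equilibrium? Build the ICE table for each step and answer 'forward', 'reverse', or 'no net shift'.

Q₀ = 3.66 vs Keq = 1.6220e-06 ⇒ Q>K, reverse
Step 1:
                   X          C          E
  I          0.06279      1.014     0.1218
  C           0.1215     0.1215    -0.1215
  E           0.1843      1.136 2.6657e-04
  solve Keq expr → x = -0.06077; check Q = 1.6220e-06
Then add 0.01751 M of E.
Step 2:
                   X          C          E
  I           0.1843      1.136    0.01778
  C          0.01748    0.01748   -0.01748
  E           0.2018      1.153 2.9634e-04
  solve Keq expr → x = -0.00874; check Q = 1.6220e-06
Then change container volume by factor 1.5 (V_new/V_old).
Step 3:
                   X          C          E
  I           0.1345     0.7687 1.9756e-04
  C       6.5777e-05 6.5777e-05 -6.5777e-05
  E           0.1346     0.7687 1.3178e-04
  solve Keq expr → x = -3.2889e-05; check Q = 1.6220e-06

Direction: reverse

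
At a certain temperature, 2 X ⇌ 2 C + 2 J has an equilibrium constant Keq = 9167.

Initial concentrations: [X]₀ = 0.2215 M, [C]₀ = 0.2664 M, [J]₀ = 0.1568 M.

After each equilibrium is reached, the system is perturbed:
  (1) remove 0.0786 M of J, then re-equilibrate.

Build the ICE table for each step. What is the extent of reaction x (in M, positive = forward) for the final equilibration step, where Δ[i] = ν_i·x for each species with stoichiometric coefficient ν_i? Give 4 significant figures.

Q₀ = 0.03556 vs Keq = 9167 ⇒ Q<K, forward
Step 1:
                   X          C          J
  Initial     0.2215     0.2664     0.1568
  Change     -0.2196     0.2196     0.2196
  Equil     0.001911      0.486     0.3764
  solve Keq expr → x = 0.1098; check Q = 9167
Then remove 0.0786 M of J.
Step 2:
                   X          C          J
  Initial   0.001911      0.486     0.2978
  Change  -3.9572e-04 3.9572e-04 3.9572e-04
  Equil     0.001515     0.4864     0.2982
  solve Keq expr → x = 1.9786e-04; check Q = 9167

x = 1.9786e-04 M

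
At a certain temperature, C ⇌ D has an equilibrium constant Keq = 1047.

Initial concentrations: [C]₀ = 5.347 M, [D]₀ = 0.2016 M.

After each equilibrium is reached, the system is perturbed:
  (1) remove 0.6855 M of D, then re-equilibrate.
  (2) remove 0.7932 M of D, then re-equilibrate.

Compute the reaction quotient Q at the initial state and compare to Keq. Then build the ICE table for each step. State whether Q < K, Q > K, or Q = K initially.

Q₀ = 0.0377; Q < K (proceeds forward)

Q₀ = 0.0377 vs Keq = 1047 ⇒ Q<K, forward
Step 1:
                    C           D
  Initial       5.347      0.2016
  Change       -5.342       5.342
  Equil      0.005294       5.543
  solve Keq expr → x = 5.342; check Q = 1047
Then remove 0.6855 M of D.
Step 2:
                    C           D
  Initial    0.005294       4.858
  Change  -6.5410e-04  6.5410e-04
  Equil       0.00464       4.858
  solve Keq expr → x = 6.5410e-04; check Q = 1047
Then remove 0.7932 M of D.
Step 3:
                    C           D
  Initial     0.00464       4.065
  Change  -7.5687e-04  7.5687e-04
  Equil      0.003883       4.066
  solve Keq expr → x = 7.5687e-04; check Q = 1047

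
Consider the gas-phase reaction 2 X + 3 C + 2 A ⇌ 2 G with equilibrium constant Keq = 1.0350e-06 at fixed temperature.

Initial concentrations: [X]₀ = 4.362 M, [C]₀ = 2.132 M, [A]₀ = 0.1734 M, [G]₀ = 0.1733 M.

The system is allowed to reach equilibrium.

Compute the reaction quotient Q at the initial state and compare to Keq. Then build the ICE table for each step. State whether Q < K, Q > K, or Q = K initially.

Q₀ = 0.005417; Q > K (proceeds reverse)

Q₀ = 0.005417 vs Keq = 1.0350e-06 ⇒ Q>K, reverse
Step 1:
                   X          C          A          G
  I            4.362      2.132     0.1734     0.1733
  C           0.1675     0.2513     0.1675    -0.1675
  E             4.53      2.383     0.3409    0.00578
  solve Keq expr → x = -0.08376; check Q = 1.0350e-06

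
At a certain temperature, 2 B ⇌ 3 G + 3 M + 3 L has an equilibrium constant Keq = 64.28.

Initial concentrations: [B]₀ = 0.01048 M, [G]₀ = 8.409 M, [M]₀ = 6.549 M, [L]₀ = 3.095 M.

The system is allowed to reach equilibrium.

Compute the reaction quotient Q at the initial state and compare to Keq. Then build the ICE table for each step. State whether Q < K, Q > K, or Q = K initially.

Q₀ = 4.5083e+10; Q > K (proceeds reverse)

Q₀ = 4.5083e+10 vs Keq = 64.28 ⇒ Q>K, reverse
Step 1:
                    B           G           M           L
  init        0.01048       8.409       6.549       3.095
  Δ              1.87      -2.804      -2.804      -2.804
  eq             1.88       5.605       3.745      0.2907
  solve Keq expr → x = -0.9348; check Q = 64.28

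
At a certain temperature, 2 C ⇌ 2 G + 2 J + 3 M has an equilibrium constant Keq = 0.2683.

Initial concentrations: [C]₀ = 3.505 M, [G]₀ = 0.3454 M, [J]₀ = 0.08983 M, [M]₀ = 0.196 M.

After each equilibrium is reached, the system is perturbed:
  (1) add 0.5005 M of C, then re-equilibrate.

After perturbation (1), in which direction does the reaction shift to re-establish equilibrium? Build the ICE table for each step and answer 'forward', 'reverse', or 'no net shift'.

Direction: forward

Q₀ = 5.9004e-07 vs Keq = 0.2683 ⇒ Q<K, forward
Step 1:
                    C           G           J           M
  I             3.505      0.3454     0.08983       0.196
  C           -0.7552      0.7552      0.7552       1.133
  E              2.75       1.101       0.845       1.329
  solve Keq expr → x = 0.3776; check Q = 0.2683
Then add 0.5005 M of C.
Step 2:
                    C           G           J           M
  I              3.25       1.101       0.845       1.329
  C          -0.04169     0.04169     0.04169     0.06253
  E             3.209       1.142      0.8867       1.391
  solve Keq expr → x = 0.02084; check Q = 0.2683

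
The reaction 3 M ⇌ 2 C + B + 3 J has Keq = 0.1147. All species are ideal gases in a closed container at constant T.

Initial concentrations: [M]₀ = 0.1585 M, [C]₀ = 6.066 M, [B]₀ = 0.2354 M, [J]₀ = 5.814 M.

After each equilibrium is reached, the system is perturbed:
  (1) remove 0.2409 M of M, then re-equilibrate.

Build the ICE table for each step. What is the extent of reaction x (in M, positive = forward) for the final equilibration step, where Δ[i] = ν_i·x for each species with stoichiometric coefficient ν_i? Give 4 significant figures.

x = -1.1099e-05 M

Q₀ = 4.2751e+05 vs Keq = 0.1147 ⇒ Q>K, reverse
Step 1:
                   M          C          B          J
  I           0.1585      6.066     0.2354      5.814
  C           0.7061    -0.4708    -0.2354    -0.7061
  E           0.8646      5.595 1.7772e-05      5.108
  solve Keq expr → x = -0.2354; check Q = 0.1147
Then remove 0.2409 M of M.
Step 2:
                   M          C          B          J
  I           0.6237      5.595 1.7772e-05      5.108
  C       3.3296e-05 -2.2197e-05 -1.1099e-05 -3.3296e-05
  E           0.6238      5.595 6.6729e-06      5.108
  solve Keq expr → x = -1.1099e-05; check Q = 0.1147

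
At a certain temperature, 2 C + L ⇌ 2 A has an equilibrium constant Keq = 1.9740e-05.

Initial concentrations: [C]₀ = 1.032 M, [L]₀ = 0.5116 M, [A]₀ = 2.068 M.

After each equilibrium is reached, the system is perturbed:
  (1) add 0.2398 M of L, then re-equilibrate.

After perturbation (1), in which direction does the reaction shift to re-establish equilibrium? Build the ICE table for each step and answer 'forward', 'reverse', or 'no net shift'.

Q₀ = 7.849 vs Keq = 1.9740e-05 ⇒ Q>K, reverse
Step 1:
                  C         L         A
  init        1.032    0.5116     2.068
  Δ           2.051     1.026    -2.051
  eq          3.083     1.537   0.01698
  solve Keq expr → x = -1.026; check Q = 1.9740e-05
Then add 0.2398 M of L.
Step 2:
                  C         L         A
  init        3.083     1.777   0.01698
  Δ       -0.001266 -6.3298e-04  0.001266
  eq          3.082     1.776   0.01825
  solve Keq expr → x = 6.3298e-04; check Q = 1.9740e-05

Direction: forward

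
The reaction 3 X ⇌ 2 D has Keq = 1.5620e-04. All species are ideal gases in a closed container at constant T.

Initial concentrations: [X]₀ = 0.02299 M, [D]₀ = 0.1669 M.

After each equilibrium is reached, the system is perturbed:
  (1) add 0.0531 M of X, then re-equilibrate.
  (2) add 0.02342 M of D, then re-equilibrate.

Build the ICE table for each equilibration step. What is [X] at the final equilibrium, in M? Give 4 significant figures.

[X]_eq = 0.3576 M

Q₀ = 2292 vs Keq = 1.5620e-04 ⇒ Q>K, reverse
Step 1:
                  X         D
  init      0.02299    0.1669
  Δ          0.2477   -0.1651
  eq         0.2707   0.00176
  solve Keq expr → x = -0.08257; check Q = 1.5620e-04
Then add 0.0531 M of X.
Step 2:
                  X         D
  init       0.3238   0.00176
  Δ       -8.0102e-04 5.3401e-04
  eq          0.323  0.002294
  solve Keq expr → x = 2.6701e-04; check Q = 1.5620e-04
Then add 0.02342 M of D.
Step 3:
                  X         D
  init        0.323   0.02571
  Δ         0.03456  -0.02304
  eq         0.3576  0.002672
  solve Keq expr → x = -0.01152; check Q = 1.5620e-04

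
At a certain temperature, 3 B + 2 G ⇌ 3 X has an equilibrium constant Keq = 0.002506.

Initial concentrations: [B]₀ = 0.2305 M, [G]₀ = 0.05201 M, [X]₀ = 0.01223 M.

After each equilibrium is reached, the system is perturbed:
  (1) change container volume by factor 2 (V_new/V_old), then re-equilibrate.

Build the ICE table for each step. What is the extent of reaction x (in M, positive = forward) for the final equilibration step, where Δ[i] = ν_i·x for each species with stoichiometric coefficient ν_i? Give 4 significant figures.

x = -2.8480e-04 M

Q₀ = 0.05522 vs Keq = 0.002506 ⇒ Q>K, reverse
Step 1:
                   B          G          X
  Initial     0.2305    0.05201    0.01223
  Change    0.007445   0.004963  -0.007445
  Equil       0.2379    0.05697   0.004785
  solve Keq expr → x = -0.002482; check Q = 0.002506
Then change container volume by factor 2 (V_new/V_old).
Step 2:
                   B          G          X
  Initial      0.119    0.02849   0.002393
  Change  8.5439e-04 5.6960e-04 -8.5439e-04
  Equil       0.1198    0.02906   0.001538
  solve Keq expr → x = -2.8480e-04; check Q = 0.002506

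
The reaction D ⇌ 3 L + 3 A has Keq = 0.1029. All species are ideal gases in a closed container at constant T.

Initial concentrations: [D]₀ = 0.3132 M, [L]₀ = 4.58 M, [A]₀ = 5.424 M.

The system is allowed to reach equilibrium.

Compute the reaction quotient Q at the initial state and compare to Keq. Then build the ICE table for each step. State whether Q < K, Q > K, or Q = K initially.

Q₀ = 4.8948e+04; Q > K (proceeds reverse)

Q₀ = 4.8948e+04 vs Keq = 0.1029 ⇒ Q>K, reverse
Step 1:
                    D           L           A
  I            0.3132        4.58       5.424
  C             1.381      -4.144      -4.144
  E             1.694      0.4363        1.28
  solve Keq expr → x = -1.381; check Q = 0.1029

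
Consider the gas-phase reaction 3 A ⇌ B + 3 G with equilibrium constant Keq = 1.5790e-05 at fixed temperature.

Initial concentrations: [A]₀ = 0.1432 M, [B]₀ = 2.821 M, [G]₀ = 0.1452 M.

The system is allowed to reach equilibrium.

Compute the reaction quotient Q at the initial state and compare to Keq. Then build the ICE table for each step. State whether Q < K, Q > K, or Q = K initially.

Q₀ = 2.941 vs Keq = 1.5790e-05 ⇒ Q>K, reverse
Step 1:
                   A          B          G
  Initial     0.1432      2.821     0.1452
  Change      0.1401   -0.04671    -0.1401
  Equil       0.2833      2.774   0.005059
  solve Keq expr → x = -0.04671; check Q = 1.5790e-05

Q₀ = 2.941; Q > K (proceeds reverse)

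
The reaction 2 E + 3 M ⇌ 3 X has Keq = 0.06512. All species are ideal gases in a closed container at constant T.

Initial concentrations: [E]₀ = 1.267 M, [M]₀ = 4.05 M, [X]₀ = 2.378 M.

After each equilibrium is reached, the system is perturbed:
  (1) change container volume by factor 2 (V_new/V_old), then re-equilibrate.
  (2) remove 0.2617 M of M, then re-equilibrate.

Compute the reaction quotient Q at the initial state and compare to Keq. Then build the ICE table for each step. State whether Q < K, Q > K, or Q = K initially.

Q₀ = 0.1261 vs Keq = 0.06512 ⇒ Q>K, reverse
Step 1:
                  E         M         X
  init        1.267      4.05     2.378
  Δ          0.1449    0.2173   -0.2173
  eq          1.412     4.267     2.161
  solve Keq expr → x = -0.07244; check Q = 0.06512
Then change container volume by factor 2 (V_new/V_old).
Step 2:
                  E         M         X
  init       0.7059     2.134      1.08
  Δ            0.15    0.2249   -0.2249
  eq         0.8559     2.359    0.8554
  solve Keq expr → x = -0.07498; check Q = 0.06512
Then remove 0.2617 M of M.
Step 3:
                  E         M         X
  init       0.8559     2.097    0.8554
  Δ         0.03585   0.05378  -0.05378
  eq         0.8917     2.151    0.8016
  solve Keq expr → x = -0.01793; check Q = 0.06512

Q₀ = 0.1261; Q > K (proceeds reverse)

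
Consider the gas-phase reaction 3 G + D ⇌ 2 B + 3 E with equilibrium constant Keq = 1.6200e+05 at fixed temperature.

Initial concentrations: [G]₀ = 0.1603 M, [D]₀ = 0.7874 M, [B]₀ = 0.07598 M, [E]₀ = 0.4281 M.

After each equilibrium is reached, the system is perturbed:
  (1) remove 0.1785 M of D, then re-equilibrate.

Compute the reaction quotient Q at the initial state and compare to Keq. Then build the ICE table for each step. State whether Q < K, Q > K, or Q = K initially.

Q₀ = 0.1396 vs Keq = 1.6200e+05 ⇒ Q<K, forward
Step 1:
                  G         D         B         E
  init       0.1603    0.7874   0.07598    0.4281
  Δ         -0.1565  -0.05217    0.1043    0.1565
  eq       0.003792    0.7352    0.1803    0.5846
  solve Keq expr → x = 0.05217; check Q = 1.6200e+05
Then remove 0.1785 M of D.
Step 2:
                  G         D         B         E
  init     0.003792    0.5567    0.1803    0.5846
  Δ       3.6178e-04 1.2059e-04 -2.4119e-04 -3.6178e-04
  eq       0.004154    0.5569    0.1801    0.5842
  solve Keq expr → x = -1.2059e-04; check Q = 1.6200e+05

Q₀ = 0.1396; Q < K (proceeds forward)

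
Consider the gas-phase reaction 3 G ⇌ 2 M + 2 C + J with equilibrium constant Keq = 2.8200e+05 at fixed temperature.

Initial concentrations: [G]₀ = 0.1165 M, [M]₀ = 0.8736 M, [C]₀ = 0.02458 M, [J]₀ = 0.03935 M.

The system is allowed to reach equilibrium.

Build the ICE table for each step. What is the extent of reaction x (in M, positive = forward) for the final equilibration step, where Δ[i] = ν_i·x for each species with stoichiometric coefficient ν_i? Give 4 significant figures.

x = 0.03838 M

Q₀ = 0.01148 vs Keq = 2.8200e+05 ⇒ Q<K, forward
Step 1:
                    G           M           C           J
  init         0.1165      0.8736     0.02458     0.03935
  Δ           -0.1151     0.07676     0.07676     0.03838
  eq         0.001367      0.9504      0.1013     0.07773
  solve Keq expr → x = 0.03838; check Q = 2.8200e+05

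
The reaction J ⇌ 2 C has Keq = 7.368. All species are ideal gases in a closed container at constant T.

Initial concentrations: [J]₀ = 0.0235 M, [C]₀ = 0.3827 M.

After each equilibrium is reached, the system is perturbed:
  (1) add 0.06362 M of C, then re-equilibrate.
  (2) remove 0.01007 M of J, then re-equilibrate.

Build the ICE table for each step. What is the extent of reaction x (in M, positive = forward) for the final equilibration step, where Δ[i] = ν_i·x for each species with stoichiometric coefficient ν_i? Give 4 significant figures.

Q₀ = 6.232 vs Keq = 7.368 ⇒ Q<K, forward
Step 1:
                    J           C
  init         0.0235      0.3827
  Δ         -0.002995     0.00599
  eq           0.0205      0.3887
  solve Keq expr → x = 0.002995; check Q = 7.368
Then add 0.06362 M of C.
Step 2:
                    J           C
  init         0.0205      0.4523
  Δ          0.005845    -0.01169
  eq          0.02635      0.4406
  solve Keq expr → x = -0.005845; check Q = 7.368
Then remove 0.01007 M of J.
Step 3:
                    J           C
  init        0.01628      0.4406
  Δ          0.008155    -0.01631
  eq          0.02444      0.4243
  solve Keq expr → x = -0.008155; check Q = 7.368

x = -0.008155 M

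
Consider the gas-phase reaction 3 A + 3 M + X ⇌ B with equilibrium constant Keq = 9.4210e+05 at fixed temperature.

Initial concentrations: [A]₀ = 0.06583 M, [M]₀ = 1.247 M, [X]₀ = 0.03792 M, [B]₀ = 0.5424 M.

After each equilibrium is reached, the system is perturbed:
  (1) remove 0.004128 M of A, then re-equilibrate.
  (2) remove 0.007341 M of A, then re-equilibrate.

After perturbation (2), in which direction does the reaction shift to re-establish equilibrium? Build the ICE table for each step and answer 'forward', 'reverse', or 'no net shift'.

Q₀ = 2.5857e+04 vs Keq = 9.4210e+05 ⇒ Q<K, forward
Step 1:
                  A         M         X         B
  Initial   0.06583     1.247   0.03792    0.5424
  Change   -0.04171  -0.04171   -0.0139    0.0139
  Equil     0.02412     1.205   0.02402    0.5563
  solve Keq expr → x = 0.0139; check Q = 9.4210e+05
Then remove 0.004128 M of A.
Step 2:
                  A         M         X         B
  Initial      0.02     1.205   0.02402    0.5563
  Change   0.003646  0.003646  0.001215 -0.001215
  Equil     0.02364     1.209   0.02523    0.5551
  solve Keq expr → x = -0.001215; check Q = 9.4210e+05
Then remove 0.007341 M of A.
Step 3:
                  A         M         X         B
  Initial    0.0163     1.209   0.02523    0.5551
  Change   0.006543  0.006543  0.002181 -0.002181
  Equil     0.02284     1.215   0.02741    0.5529
  solve Keq expr → x = -0.002181; check Q = 9.4210e+05

Direction: reverse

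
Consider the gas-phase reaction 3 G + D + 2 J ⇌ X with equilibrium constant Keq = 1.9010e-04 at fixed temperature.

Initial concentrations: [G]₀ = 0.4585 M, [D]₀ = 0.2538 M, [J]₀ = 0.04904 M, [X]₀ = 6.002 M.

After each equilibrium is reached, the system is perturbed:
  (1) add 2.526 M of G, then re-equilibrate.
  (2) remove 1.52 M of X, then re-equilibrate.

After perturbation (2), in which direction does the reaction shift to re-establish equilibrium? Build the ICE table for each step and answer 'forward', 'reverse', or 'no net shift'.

Direction: forward

Q₀ = 1.0202e+05 vs Keq = 1.9010e-04 ⇒ Q>K, reverse
Step 1:
                    G           D           J           X
  I            0.4585      0.2538     0.04904       6.002
  C             6.768       2.256       4.512      -2.256
  E             7.227        2.51       4.561       3.746
  solve Keq expr → x = -2.256; check Q = 1.9010e-04
Then add 2.526 M of G.
Step 2:
                    G           D           J           X
  I             9.753        2.51       4.561       3.746
  C            -1.034     -0.3445     -0.6891      0.3445
  E             8.719       2.165       3.872       4.091
  solve Keq expr → x = 0.3445; check Q = 1.9010e-04
Then remove 1.52 M of X.
Step 3:
                    G           D           J           X
  I             8.719       2.165       3.872       2.571
  C           -0.4654     -0.1551     -0.3103      0.1551
  E             8.254        2.01       3.562       2.726
  solve Keq expr → x = 0.1551; check Q = 1.9010e-04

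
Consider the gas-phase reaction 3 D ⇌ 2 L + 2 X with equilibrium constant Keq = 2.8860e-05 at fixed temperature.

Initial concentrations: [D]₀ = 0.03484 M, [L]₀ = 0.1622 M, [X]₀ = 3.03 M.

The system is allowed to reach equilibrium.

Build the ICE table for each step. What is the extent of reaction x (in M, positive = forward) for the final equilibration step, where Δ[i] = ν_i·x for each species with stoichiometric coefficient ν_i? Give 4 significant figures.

Q₀ = 5712 vs Keq = 2.8860e-05 ⇒ Q>K, reverse
Step 1:
                    D           L           X
  I           0.03484      0.1622        3.03
  C            0.2429     -0.1619     -0.1619
  E            0.2777  2.7415e-04       2.868
  solve Keq expr → x = -0.08096; check Q = 2.8860e-05

x = -0.08096 M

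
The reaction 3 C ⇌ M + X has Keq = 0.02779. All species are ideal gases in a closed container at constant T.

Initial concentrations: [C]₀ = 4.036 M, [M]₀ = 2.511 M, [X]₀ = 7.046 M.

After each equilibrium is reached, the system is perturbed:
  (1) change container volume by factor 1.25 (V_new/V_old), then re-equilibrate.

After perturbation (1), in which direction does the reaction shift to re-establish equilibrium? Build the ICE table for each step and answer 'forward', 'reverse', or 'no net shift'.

Direction: reverse

Q₀ = 0.2691 vs Keq = 0.02779 ⇒ Q>K, reverse
Step 1:
                   C          M          X
  Initial      4.036      2.511      7.046
  Change       2.918    -0.9725    -0.9725
  Equil        6.954      1.538      6.073
  solve Keq expr → x = -0.9725; check Q = 0.02779
Then change container volume by factor 1.25 (V_new/V_old).
Step 2:
                   C          M          X
  Initial      5.563      1.231      4.859
  Change      0.2544    -0.0848    -0.0848
  Equil        5.817      1.146      4.774
  solve Keq expr → x = -0.0848; check Q = 0.02779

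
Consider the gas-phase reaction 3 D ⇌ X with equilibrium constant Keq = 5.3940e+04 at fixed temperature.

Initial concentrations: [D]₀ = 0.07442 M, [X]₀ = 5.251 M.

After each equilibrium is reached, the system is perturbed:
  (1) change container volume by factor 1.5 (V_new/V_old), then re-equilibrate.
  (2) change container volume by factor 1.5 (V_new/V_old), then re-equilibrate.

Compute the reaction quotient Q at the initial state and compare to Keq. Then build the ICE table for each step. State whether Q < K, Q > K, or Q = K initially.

Q₀ = 1.2740e+04 vs Keq = 5.3940e+04 ⇒ Q<K, forward
Step 1:
                   D          X
  init       0.07442      5.251
  Δ         -0.02839   0.009463
  eq         0.04603       5.26
  solve Keq expr → x = 0.009463; check Q = 5.3940e+04
Then change container volume by factor 1.5 (V_new/V_old).
Step 2:
                   D          X
  init       0.03069      3.507
  Δ         0.009512  -0.003171
  eq          0.0402      3.504
  solve Keq expr → x = -0.003171; check Q = 5.3940e+04
Then change container volume by factor 1.5 (V_new/V_old).
Step 3:
                   D          X
  init        0.0268      2.336
  Δ         0.008304  -0.002768
  eq          0.0351      2.333
  solve Keq expr → x = -0.002768; check Q = 5.3940e+04

Q₀ = 1.2740e+04; Q < K (proceeds forward)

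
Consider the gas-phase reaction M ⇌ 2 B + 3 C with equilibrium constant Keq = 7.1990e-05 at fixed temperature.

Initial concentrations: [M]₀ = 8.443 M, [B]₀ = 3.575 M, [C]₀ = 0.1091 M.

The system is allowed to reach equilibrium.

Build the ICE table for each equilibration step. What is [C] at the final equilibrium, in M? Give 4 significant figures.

Q₀ = 0.001966 vs Keq = 7.1990e-05 ⇒ Q>K, reverse
Step 1:
                    M           B           C
  I             8.443       3.575      0.1091
  C           0.02417    -0.04834     -0.0725
  E             8.467       3.527      0.0366
  solve Keq expr → x = -0.02417; check Q = 7.1990e-05

[C]_eq = 0.0366 M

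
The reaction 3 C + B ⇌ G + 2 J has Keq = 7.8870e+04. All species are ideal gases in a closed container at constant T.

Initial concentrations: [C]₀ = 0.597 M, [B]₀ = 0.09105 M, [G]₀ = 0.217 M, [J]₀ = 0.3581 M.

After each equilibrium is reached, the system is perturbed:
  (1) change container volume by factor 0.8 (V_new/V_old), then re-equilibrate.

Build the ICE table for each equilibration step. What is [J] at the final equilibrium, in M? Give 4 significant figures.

Q₀ = 1.436 vs Keq = 7.8870e+04 ⇒ Q<K, forward
Step 1:
                  C         B         G         J
  init        0.597   0.09105     0.217    0.3581
  Δ          -0.273  -0.09102   0.09102     0.182
  eq          0.324 3.3514e-05     0.308    0.5401
  solve Keq expr → x = 0.09102; check Q = 7.8870e+04
Then change container volume by factor 0.8 (V_new/V_old).
Step 2:
                  C         B         G         J
  init       0.4049 4.1893e-05     0.385    0.6752
  Δ       -2.5110e-05 -8.3699e-06 8.3699e-06 1.6740e-05
  eq         0.4049 3.3523e-05     0.385    0.6752
  solve Keq expr → x = 8.3699e-06; check Q = 7.8870e+04

[J]_eq = 0.6752 M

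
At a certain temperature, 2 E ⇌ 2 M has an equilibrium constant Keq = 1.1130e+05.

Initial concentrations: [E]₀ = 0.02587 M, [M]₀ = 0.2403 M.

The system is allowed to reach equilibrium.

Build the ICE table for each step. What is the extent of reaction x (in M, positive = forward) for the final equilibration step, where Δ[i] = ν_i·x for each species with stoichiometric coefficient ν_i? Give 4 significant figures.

x = 0.01254 M

Q₀ = 86.28 vs Keq = 1.1130e+05 ⇒ Q<K, forward
Step 1:
                    E           M
  I           0.02587      0.2403
  C          -0.02507     0.02507
  E        7.9545e-04      0.2654
  solve Keq expr → x = 0.01254; check Q = 1.1130e+05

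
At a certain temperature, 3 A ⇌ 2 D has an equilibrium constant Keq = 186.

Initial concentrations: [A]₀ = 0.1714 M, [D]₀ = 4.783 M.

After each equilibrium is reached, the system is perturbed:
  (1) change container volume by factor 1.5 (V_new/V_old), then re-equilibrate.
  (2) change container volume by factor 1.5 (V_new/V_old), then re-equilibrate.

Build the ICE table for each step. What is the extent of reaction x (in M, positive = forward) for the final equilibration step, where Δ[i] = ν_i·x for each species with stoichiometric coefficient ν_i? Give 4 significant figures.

x = -0.01109 M

Q₀ = 4543 vs Keq = 186 ⇒ Q>K, reverse
Step 1:
                    A           D
  Initial      0.1714       4.783
  Change       0.3114     -0.2076
  Equil        0.4828       4.575
  solve Keq expr → x = -0.1038; check Q = 186
Then change container volume by factor 1.5 (V_new/V_old).
Step 2:
                    A           D
  Initial      0.3219        3.05
  Change       0.0442    -0.02947
  Equil        0.3661       3.021
  solve Keq expr → x = -0.01473; check Q = 186
Then change container volume by factor 1.5 (V_new/V_old).
Step 3:
                    A           D
  Initial      0.2441       2.014
  Change      0.03326    -0.02218
  Equil        0.2773       1.992
  solve Keq expr → x = -0.01109; check Q = 186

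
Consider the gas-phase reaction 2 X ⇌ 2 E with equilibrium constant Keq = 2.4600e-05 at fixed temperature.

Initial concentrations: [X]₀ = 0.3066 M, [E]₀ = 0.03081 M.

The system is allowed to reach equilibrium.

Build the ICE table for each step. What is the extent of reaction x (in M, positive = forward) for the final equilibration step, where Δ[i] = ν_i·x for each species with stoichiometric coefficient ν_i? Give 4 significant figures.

Q₀ = 0.0101 vs Keq = 2.4600e-05 ⇒ Q>K, reverse
Step 1:
                  X         E
  I          0.3066   0.03081
  C         0.02914  -0.02914
  E          0.3357  0.001665
  solve Keq expr → x = -0.01457; check Q = 2.4600e-05

x = -0.01457 M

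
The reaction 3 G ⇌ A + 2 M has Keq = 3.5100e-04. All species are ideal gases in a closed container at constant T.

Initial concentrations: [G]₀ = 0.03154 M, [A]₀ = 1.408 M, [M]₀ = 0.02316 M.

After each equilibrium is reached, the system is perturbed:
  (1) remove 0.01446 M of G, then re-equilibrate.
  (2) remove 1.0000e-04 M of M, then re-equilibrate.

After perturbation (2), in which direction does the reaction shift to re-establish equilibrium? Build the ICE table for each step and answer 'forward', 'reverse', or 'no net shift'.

Direction: forward

Q₀ = 24.07 vs Keq = 3.5100e-04 ⇒ Q>K, reverse
Step 1:
                   G          A          M
  init       0.03154      1.408    0.02316
  Δ          0.03434   -0.01145   -0.02289
  eq         0.06588      1.397 2.6806e-04
  solve Keq expr → x = -0.01145; check Q = 3.5100e-04
Then remove 0.01446 M of G.
Step 2:
                   G          A          M
  init       0.05142      1.397 2.6806e-04
  Δ       1.2383e-04 -4.1275e-05 -8.2550e-05
  eq         0.05154      1.397 1.8551e-04
  solve Keq expr → x = -4.1275e-05; check Q = 3.5100e-04
Then remove 1.0000e-04 M of M.
Step 3:
                   G          A          M
  init       0.05154      1.397 8.5511e-05
  Δ       -1.4879e-04 4.9597e-05 9.9194e-05
  eq         0.05139      1.397 1.8470e-04
  solve Keq expr → x = 4.9597e-05; check Q = 3.5100e-04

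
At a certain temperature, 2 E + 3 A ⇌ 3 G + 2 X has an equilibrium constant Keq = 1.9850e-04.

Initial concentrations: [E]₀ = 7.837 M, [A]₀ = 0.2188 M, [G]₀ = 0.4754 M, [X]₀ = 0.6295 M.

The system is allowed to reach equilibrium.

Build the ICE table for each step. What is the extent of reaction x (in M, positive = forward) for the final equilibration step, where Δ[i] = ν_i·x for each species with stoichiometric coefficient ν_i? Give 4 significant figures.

Q₀ = 0.06618 vs Keq = 1.9850e-04 ⇒ Q>K, reverse
Step 1:
                   E          A          G          X
  Initial      7.837     0.2188     0.4754     0.6295
  Change      0.1845     0.2767    -0.2767    -0.1845
  Equil        8.021     0.4955     0.1987      0.445
  solve Keq expr → x = -0.09223; check Q = 1.9850e-04

x = -0.09223 M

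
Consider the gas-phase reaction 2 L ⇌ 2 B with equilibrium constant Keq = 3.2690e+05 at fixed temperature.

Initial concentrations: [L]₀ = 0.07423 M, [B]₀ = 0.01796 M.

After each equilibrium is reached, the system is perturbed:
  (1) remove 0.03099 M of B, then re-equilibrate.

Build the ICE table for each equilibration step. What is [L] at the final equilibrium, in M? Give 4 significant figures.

[L]_eq = 1.0685e-04 M

Q₀ = 0.05854 vs Keq = 3.2690e+05 ⇒ Q<K, forward
Step 1:
                    L           B
  Initial     0.07423     0.01796
  Change     -0.07407     0.07407
  Equil    1.6096e-04     0.09203
  solve Keq expr → x = 0.03703; check Q = 3.2690e+05
Then remove 0.03099 M of B.
Step 2:
                    L           B
  Initial  1.6096e-04     0.06104
  Change  -5.4107e-05  5.4107e-05
  Equil    1.0685e-04     0.06109
  solve Keq expr → x = 2.7054e-05; check Q = 3.2690e+05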